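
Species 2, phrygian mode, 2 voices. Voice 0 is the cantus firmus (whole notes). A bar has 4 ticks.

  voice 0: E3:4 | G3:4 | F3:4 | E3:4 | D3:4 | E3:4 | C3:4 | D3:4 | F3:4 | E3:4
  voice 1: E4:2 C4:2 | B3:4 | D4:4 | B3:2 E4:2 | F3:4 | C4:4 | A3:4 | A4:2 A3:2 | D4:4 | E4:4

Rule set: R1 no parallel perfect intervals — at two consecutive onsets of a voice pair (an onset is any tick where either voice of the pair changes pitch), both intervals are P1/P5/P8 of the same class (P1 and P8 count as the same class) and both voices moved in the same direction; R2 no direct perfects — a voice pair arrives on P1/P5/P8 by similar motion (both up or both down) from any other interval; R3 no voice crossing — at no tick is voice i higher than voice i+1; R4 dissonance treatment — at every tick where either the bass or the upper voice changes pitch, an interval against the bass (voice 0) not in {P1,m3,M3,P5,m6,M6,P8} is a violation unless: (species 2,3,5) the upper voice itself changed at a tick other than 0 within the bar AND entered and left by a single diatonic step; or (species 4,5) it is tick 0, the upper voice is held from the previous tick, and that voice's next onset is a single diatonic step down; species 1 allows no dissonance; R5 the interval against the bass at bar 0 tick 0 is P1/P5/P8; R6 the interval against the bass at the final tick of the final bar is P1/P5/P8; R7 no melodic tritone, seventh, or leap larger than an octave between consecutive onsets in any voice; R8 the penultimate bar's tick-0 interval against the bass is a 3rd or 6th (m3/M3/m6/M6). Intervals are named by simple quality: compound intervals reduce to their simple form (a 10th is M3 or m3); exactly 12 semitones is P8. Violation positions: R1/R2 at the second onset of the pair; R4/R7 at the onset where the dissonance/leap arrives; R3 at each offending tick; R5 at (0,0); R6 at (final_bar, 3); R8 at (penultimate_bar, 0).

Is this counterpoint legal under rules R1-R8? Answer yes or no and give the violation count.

bar 0: v0=E3 v1=E4 (P8)
bar 1: v0=G3 v1=B3 (M3)
bar 2: v0=F3 v1=D4 (M6)
bar 3: v0=E3 v1=B3 (P5)
bar 4: v0=D3 v1=F3 (m3)
bar 5: v0=E3 v1=C4 (m6)
bar 6: v0=C3 v1=A3 (M6)
bar 7: v0=D3 v1=A4 (P5)
bar 8: v0=F3 v1=D4 (M6)
bar 9: v0=E3 v1=E4 (P8)
  R2 @ bar3.0: F3/D4 M6 -> E3/B3 P5 similar
  R7 @ bar4.0: E4->F3 leap 11st
  R2 @ bar7.0: C3/A3 M6 -> D3/A4 P5 similar

No (3 violations)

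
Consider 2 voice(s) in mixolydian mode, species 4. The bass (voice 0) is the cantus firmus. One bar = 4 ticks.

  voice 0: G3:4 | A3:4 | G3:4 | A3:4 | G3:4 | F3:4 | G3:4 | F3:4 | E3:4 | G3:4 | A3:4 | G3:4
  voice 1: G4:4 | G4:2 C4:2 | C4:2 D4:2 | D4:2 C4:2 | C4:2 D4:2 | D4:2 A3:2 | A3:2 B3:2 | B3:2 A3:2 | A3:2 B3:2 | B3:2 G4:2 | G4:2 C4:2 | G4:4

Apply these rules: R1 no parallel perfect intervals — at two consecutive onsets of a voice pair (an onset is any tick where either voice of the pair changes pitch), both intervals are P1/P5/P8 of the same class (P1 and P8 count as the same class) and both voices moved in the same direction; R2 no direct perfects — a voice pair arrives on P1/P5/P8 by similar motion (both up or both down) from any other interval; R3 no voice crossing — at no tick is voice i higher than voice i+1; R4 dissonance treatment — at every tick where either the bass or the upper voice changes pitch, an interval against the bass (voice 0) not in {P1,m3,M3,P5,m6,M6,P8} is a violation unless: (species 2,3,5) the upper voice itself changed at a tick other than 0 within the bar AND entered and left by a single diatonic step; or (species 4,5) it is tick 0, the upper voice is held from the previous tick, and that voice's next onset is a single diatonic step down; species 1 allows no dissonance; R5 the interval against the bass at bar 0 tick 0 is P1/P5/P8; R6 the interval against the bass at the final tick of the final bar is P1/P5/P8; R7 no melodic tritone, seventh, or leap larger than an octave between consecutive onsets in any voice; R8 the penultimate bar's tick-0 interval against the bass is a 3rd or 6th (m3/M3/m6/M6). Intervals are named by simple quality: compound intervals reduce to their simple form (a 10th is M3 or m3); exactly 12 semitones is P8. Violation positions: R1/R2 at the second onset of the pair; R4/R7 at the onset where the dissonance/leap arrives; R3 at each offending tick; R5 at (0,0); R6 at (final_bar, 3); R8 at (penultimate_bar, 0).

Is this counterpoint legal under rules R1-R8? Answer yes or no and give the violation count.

bar 0: v0=G3 v1=G4 (P8)
bar 1: v0=A3 v1=G4 (m7)
bar 2: v0=G3 v1=C4 (P4)
bar 3: v0=A3 v1=D4 (P4)
bar 4: v0=G3 v1=C4 (P4)
bar 5: v0=F3 v1=D4 (M6)
bar 6: v0=G3 v1=A3 (M2)
bar 7: v0=F3 v1=B3 (TT)
bar 8: v0=E3 v1=A3 (P4)
bar 9: v0=G3 v1=B3 (M3)
bar 10: v0=A3 v1=G4 (m7)
bar 11: v0=G3 v1=G4 (P8)
  R4 @ bar1.0: A3/G4 m7 untreated
  R4 @ bar2.0: G3/C4 P4 untreated
  R4 @ bar4.0: G3/C4 P4 untreated
  R4 @ bar6.0: G3/A3 M2 untreated
  R4 @ bar8.0: E3/A3 P4 untreated
  R4 @ bar10.0: A3/G4 m7 untreated
  R8 @ bar10.0: penult m7 not 3rd/6th

No (7 violations)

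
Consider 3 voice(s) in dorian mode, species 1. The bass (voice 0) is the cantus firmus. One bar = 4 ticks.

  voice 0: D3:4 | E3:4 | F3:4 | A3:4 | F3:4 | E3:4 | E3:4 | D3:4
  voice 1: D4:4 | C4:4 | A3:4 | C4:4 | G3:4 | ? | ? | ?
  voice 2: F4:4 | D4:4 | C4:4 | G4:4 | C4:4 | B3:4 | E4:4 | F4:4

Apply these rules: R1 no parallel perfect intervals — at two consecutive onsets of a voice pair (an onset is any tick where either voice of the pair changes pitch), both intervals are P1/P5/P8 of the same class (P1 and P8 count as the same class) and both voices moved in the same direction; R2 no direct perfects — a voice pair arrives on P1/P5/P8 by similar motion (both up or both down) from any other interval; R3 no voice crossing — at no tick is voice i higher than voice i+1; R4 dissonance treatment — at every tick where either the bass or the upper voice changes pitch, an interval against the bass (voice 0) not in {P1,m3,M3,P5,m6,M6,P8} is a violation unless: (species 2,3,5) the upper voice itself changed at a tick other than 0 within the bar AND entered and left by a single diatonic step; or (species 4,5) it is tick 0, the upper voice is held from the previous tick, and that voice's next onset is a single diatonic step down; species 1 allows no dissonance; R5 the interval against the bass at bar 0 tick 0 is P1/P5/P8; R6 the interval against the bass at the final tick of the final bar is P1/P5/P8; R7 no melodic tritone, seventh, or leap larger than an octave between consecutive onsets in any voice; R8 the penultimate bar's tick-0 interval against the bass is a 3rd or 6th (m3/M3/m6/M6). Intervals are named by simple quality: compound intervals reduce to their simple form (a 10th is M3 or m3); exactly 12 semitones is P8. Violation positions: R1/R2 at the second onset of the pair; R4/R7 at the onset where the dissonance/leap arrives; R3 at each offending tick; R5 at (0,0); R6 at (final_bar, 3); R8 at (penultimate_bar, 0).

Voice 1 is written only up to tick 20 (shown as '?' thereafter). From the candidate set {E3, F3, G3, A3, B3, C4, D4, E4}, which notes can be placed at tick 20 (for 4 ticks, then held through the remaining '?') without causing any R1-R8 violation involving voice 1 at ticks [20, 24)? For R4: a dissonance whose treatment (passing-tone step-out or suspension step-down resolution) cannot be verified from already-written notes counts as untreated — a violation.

{B3, G3}

E3: violates R2
F3: violates R4
G3: legal
A3: violates R4
B3: legal
C4: violates R3
D4: violates R3,R4
E4: violates R3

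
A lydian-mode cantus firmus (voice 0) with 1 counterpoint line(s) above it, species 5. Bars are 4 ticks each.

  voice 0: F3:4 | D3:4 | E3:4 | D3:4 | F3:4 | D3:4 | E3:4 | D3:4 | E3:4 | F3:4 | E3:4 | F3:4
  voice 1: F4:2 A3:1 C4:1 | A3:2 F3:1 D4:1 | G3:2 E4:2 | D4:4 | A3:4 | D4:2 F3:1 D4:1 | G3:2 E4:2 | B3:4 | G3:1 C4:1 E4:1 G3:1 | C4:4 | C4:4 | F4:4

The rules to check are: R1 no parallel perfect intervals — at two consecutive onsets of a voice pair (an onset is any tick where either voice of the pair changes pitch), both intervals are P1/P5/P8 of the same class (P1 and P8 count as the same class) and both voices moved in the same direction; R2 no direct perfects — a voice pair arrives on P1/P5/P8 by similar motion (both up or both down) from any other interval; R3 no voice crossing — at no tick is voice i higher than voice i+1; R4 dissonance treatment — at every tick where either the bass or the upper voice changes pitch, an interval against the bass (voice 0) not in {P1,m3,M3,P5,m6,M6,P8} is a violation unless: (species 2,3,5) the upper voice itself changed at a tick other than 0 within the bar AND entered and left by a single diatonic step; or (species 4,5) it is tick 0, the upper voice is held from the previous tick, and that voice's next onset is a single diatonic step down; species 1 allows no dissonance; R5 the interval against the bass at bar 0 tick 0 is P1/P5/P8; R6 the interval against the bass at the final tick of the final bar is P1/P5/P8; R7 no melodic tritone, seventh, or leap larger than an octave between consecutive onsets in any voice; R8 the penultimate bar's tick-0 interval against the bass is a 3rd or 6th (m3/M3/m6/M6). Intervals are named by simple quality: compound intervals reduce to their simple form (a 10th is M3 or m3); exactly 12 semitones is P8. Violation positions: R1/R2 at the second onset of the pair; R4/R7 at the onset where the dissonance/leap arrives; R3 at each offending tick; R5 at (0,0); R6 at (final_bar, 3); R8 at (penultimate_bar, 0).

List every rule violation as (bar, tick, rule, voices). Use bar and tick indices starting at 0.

bar 0: v0=F3 v1=F4 downbeat P8
bar 1: v0=D3 v1=A3 downbeat P5
bar 2: v0=E3 v1=G3 downbeat m3
bar 3: v0=D3 v1=D4 downbeat P8
bar 4: v0=F3 v1=A3 downbeat M3
bar 5: v0=D3 v1=D4 downbeat P8
bar 6: v0=E3 v1=G3 downbeat m3
bar 7: v0=D3 v1=B3 downbeat M6
bar 8: v0=E3 v1=G3 downbeat m3
bar 9: v0=F3 v1=C4 downbeat P5
bar 10: v0=E3 v1=C4 downbeat m6
bar 11: v0=F3 v1=F4 downbeat P8
  -> R1 @ bar 1 tick 0 v(0, 1): F3/C4 P5 -> D3/A3 P5 similar
  -> R1 @ bar 3 tick 0 v(0, 1): E3/E4 P8 -> D3/D4 P8 similar
  -> R2 @ bar 9 tick 0 v(0, 1): E3/G3 m3 -> F3/C4 P5 similar
  -> R2 @ bar 11 tick 0 v(0, 1): E3/C4 m6 -> F3/F4 P8 similar

(1, 0, R1, (0, 1))
(3, 0, R1, (0, 1))
(9, 0, R2, (0, 1))
(11, 0, R2, (0, 1))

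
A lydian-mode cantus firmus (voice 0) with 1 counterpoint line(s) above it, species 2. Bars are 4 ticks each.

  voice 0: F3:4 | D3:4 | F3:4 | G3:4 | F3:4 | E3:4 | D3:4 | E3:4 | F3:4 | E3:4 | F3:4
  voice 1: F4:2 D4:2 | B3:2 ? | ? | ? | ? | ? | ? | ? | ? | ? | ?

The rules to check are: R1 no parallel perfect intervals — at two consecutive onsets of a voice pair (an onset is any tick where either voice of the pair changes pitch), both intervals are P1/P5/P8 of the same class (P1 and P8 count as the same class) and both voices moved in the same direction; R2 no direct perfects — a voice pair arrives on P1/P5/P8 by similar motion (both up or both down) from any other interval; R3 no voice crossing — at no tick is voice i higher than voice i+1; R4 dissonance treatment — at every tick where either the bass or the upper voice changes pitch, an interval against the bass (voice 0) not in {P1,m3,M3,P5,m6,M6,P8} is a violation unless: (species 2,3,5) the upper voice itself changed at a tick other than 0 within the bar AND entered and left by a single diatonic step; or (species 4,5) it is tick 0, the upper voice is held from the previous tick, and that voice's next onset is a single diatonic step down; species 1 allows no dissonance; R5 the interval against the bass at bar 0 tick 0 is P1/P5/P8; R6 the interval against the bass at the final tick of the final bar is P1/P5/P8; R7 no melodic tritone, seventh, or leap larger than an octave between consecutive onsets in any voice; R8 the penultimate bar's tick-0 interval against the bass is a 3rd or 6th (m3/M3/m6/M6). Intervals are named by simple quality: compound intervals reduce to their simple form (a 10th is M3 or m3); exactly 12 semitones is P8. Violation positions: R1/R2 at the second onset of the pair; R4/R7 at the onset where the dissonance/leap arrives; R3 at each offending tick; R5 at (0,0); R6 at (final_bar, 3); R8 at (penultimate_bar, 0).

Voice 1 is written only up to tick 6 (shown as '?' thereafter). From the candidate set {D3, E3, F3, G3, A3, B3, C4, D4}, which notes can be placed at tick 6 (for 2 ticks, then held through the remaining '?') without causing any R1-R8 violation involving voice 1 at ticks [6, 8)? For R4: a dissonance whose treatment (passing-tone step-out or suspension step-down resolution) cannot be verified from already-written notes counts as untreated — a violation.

D3: legal
E3: violates R4
F3: violates R7
G3: violates R4
A3: legal
B3: legal
C4: violates R4
D4: legal

{A3, B3, D3, D4}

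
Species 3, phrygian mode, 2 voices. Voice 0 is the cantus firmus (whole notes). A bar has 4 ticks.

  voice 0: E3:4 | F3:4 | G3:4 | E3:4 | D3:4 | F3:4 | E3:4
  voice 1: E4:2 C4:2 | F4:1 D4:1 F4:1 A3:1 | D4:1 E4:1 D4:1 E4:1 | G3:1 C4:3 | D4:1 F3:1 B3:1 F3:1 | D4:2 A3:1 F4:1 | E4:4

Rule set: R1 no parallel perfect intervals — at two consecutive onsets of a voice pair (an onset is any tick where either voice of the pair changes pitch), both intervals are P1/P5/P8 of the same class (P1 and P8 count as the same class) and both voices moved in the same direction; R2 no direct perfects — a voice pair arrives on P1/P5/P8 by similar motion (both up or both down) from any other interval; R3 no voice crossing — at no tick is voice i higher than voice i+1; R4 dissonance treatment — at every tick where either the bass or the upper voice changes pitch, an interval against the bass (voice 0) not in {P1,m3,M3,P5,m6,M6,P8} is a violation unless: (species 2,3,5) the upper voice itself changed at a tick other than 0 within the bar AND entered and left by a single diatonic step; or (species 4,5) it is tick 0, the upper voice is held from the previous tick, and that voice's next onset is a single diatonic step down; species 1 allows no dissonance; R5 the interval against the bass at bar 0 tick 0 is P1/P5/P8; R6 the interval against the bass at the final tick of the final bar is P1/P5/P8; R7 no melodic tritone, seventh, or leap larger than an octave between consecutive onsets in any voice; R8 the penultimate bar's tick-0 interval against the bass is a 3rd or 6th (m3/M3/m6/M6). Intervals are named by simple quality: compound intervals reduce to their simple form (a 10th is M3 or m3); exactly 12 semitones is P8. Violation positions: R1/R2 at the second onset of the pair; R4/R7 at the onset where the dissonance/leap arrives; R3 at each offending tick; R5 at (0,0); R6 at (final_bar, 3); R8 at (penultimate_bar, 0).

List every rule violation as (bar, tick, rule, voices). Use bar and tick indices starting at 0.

bar 0: v0=E3 v1=E4 downbeat P8
bar 1: v0=F3 v1=F4 downbeat P8
bar 2: v0=G3 v1=D4 downbeat P5
bar 3: v0=E3 v1=G3 downbeat m3
bar 4: v0=D3 v1=D4 downbeat P8
bar 5: v0=F3 v1=D4 downbeat M6
bar 6: v0=E3 v1=E4 downbeat P8
  -> R2 @ bar 1 tick 0 v(0, 1): E3/C4 m6 -> F3/F4 P8 similar
  -> R2 @ bar 2 tick 0 v(0, 1): F3/A3 M3 -> G3/D4 P5 similar
  -> R7 @ bar 4 tick 2 v(1,): F3->B3 leap 6st
  -> R7 @ bar 4 tick 3 v(1,): B3->F3 leap 6st
  -> R1 @ bar 6 tick 0 v(0, 1): F3/F4 P8 -> E3/E4 P8 similar

(1, 0, R2, (0, 1))
(2, 0, R2, (0, 1))
(4, 2, R7, (1,))
(4, 3, R7, (1,))
(6, 0, R1, (0, 1))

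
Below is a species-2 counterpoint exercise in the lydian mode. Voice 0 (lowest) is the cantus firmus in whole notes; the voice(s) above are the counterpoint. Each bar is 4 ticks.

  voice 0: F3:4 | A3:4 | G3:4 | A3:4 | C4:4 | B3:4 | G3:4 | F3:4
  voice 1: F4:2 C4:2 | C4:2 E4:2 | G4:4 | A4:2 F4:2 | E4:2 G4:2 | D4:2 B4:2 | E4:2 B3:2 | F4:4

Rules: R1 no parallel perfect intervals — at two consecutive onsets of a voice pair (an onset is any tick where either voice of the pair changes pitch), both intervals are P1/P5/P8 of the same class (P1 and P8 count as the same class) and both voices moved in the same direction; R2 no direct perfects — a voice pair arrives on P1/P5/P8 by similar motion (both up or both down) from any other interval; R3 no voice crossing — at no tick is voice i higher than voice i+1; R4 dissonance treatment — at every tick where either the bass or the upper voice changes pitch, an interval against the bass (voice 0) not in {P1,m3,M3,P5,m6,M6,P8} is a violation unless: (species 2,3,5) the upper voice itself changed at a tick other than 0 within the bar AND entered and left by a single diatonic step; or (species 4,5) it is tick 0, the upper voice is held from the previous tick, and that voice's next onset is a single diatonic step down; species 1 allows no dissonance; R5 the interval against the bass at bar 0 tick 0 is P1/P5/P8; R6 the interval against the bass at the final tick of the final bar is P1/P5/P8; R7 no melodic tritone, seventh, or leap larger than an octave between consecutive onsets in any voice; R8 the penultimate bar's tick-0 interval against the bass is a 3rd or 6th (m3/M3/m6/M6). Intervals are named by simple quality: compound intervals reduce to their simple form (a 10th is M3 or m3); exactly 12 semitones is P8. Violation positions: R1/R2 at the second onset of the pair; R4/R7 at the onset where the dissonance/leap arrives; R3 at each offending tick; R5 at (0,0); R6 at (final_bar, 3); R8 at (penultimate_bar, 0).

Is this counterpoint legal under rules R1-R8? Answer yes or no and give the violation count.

bar 0: v0=F3 v1=F4 (P8)
bar 1: v0=A3 v1=C4 (m3)
bar 2: v0=G3 v1=G4 (P8)
bar 3: v0=A3 v1=A4 (P8)
bar 4: v0=C4 v1=E4 (M3)
bar 5: v0=B3 v1=D4 (m3)
bar 6: v0=G3 v1=E4 (M6)
bar 7: v0=F3 v1=F4 (P8)
  R1 @ bar3.0: G3/G4 P8 -> A3/A4 P8 similar
  R7 @ bar7.0: B3->F4 leap 6st

No (2 violations)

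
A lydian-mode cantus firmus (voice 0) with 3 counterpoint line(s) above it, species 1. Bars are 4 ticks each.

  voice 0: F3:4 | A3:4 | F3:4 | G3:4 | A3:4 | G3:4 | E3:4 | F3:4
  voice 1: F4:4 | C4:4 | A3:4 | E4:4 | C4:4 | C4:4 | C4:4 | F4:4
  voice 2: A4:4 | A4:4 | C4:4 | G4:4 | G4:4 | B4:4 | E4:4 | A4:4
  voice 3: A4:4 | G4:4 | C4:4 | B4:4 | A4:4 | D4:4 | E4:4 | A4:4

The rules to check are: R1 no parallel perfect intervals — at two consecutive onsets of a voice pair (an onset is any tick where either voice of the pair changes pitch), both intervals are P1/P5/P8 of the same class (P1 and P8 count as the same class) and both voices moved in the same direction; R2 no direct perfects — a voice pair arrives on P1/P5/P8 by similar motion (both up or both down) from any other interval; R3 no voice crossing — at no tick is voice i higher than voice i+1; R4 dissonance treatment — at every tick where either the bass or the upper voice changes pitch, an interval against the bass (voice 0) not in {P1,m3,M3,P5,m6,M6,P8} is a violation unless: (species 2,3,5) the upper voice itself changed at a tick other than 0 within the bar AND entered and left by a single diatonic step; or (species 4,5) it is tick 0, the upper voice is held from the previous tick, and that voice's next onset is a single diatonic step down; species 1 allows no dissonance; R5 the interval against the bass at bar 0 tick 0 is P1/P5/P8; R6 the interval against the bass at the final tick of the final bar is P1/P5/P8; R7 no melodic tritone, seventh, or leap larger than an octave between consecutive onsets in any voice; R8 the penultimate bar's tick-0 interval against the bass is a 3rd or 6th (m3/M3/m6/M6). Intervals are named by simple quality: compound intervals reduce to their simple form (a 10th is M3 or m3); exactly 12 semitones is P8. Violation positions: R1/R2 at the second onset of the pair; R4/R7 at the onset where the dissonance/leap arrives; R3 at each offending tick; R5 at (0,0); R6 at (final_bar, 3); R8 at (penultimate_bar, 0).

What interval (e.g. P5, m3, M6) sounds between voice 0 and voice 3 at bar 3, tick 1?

M3

voice 0=G3 voice 3=B4 -> M3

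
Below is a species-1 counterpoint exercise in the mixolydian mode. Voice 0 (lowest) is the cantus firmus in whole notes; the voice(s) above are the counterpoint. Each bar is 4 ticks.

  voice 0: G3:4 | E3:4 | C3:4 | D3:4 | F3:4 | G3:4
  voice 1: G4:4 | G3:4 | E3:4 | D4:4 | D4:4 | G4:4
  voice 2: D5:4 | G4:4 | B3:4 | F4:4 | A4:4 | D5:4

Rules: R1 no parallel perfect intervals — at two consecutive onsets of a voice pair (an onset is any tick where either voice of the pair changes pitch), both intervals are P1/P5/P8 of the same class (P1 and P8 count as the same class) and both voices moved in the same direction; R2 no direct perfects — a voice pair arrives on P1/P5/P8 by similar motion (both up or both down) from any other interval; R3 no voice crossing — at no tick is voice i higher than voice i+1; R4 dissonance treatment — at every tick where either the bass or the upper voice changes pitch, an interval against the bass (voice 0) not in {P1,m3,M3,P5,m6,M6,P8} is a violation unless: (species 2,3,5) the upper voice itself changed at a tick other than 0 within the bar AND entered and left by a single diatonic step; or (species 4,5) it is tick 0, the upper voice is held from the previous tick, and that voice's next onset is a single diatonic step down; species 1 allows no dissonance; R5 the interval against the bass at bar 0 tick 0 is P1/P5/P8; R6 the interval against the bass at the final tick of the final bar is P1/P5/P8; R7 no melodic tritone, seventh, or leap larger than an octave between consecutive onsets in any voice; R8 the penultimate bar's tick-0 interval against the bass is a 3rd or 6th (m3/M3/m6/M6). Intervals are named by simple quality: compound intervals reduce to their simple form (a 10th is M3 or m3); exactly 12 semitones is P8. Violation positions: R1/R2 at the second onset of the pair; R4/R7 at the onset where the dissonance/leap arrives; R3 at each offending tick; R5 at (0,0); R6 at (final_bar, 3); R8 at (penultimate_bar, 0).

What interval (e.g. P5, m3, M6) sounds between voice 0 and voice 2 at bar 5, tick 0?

P5

voice 0=G3 voice 2=D5 -> P5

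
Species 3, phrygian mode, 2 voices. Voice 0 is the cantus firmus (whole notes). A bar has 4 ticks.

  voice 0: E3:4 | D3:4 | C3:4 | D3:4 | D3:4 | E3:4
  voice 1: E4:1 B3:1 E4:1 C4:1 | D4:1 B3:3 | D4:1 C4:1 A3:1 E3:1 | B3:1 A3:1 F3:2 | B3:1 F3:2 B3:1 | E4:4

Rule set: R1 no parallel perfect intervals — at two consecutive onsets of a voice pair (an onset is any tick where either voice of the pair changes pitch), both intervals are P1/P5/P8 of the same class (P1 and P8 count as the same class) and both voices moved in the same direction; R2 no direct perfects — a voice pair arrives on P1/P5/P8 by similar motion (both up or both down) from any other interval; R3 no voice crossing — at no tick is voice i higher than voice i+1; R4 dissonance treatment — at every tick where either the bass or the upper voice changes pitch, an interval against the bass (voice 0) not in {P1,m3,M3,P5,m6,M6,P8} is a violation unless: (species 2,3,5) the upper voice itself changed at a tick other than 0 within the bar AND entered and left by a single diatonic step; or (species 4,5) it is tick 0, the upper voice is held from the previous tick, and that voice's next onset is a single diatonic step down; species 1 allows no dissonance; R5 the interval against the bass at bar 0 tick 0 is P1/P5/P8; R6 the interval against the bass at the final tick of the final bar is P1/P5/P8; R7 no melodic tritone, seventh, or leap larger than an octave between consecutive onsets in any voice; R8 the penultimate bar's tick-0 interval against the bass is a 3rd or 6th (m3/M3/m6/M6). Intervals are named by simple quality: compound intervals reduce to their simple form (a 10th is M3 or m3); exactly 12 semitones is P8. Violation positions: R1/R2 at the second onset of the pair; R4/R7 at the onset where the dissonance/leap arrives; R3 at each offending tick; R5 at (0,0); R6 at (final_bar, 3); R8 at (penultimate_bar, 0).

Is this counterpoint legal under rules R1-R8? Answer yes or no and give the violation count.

bar 0: v0=E3 v1=E4 (P8)
bar 1: v0=D3 v1=D4 (P8)
bar 2: v0=C3 v1=D4 (M2)
bar 3: v0=D3 v1=B3 (M6)
bar 4: v0=D3 v1=B3 (M6)
bar 5: v0=E3 v1=E4 (P8)
  R4 @ bar2.0: C3/D4 M2 untreated
  R7 @ bar4.0: F3->B3 leap 6st
  R7 @ bar4.1: B3->F3 leap 6st
  R7 @ bar4.3: F3->B3 leap 6st
  R2 @ bar5.0: D3/B3 M6 -> E3/E4 P8 similar

No (5 violations)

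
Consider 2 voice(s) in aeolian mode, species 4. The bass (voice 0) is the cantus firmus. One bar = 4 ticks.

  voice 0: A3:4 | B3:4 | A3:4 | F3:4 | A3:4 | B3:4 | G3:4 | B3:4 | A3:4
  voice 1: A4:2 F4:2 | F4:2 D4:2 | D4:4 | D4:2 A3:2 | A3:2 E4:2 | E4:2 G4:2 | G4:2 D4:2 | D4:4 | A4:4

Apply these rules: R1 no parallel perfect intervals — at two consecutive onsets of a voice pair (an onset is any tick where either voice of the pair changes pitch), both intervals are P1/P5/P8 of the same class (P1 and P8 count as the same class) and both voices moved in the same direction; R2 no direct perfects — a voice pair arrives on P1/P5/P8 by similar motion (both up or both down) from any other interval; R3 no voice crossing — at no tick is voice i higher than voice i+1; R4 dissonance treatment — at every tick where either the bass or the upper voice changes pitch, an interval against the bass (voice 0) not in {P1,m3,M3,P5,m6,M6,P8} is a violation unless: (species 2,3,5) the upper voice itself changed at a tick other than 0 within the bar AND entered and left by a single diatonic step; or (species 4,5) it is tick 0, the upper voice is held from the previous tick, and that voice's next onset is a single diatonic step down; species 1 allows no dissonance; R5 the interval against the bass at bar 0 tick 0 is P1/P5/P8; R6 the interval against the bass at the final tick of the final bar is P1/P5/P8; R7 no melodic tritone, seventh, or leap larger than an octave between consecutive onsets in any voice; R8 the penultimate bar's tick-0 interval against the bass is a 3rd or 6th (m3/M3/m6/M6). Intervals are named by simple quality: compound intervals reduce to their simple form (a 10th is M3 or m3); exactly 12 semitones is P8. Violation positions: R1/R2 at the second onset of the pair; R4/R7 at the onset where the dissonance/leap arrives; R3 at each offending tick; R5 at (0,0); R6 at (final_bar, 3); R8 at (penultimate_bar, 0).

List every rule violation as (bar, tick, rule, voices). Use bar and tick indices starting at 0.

bar 0: v0=A3 v1=A4 downbeat P8
bar 1: v0=B3 v1=F4 downbeat TT
bar 2: v0=A3 v1=D4 downbeat P4
bar 3: v0=F3 v1=D4 downbeat M6
bar 4: v0=A3 v1=A3 downbeat P1
bar 5: v0=B3 v1=E4 downbeat P4
bar 6: v0=G3 v1=G4 downbeat P8
bar 7: v0=B3 v1=D4 downbeat m3
bar 8: v0=A3 v1=A4 downbeat P8
  -> R4 @ bar 1 tick 0 v(0, 1): B3/F4 TT untreated
  -> R4 @ bar 2 tick 0 v(0, 1): A3/D4 P4 untreated
  -> R4 @ bar 5 tick 0 v(0, 1): B3/E4 P4 untreated

(1, 0, R4, (0, 1))
(2, 0, R4, (0, 1))
(5, 0, R4, (0, 1))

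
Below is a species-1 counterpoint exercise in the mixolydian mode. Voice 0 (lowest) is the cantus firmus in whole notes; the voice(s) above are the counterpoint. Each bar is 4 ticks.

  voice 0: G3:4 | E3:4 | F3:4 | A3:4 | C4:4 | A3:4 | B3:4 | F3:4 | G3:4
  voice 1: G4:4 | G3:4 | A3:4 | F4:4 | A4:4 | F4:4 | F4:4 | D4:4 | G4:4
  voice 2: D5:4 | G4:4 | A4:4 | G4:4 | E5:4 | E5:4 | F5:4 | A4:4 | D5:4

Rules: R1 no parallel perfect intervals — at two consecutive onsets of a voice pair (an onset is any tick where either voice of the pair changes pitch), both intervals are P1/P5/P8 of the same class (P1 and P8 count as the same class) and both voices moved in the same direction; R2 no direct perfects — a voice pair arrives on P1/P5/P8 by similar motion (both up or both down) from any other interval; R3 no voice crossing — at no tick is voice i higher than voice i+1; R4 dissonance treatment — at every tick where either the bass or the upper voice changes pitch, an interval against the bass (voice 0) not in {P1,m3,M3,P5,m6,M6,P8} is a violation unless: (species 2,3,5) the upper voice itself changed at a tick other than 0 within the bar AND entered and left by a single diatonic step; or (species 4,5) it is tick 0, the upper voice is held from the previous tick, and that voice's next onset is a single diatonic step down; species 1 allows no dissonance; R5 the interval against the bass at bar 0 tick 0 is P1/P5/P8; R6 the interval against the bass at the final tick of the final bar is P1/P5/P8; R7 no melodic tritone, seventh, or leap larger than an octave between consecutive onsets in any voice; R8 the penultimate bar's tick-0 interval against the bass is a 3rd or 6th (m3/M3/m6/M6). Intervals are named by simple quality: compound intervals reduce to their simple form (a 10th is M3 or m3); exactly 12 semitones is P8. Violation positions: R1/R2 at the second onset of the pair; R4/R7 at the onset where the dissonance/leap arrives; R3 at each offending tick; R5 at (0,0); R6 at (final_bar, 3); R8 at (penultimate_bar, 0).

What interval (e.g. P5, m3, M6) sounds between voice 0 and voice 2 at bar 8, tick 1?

P5

voice 0=G3 voice 2=D5 -> P5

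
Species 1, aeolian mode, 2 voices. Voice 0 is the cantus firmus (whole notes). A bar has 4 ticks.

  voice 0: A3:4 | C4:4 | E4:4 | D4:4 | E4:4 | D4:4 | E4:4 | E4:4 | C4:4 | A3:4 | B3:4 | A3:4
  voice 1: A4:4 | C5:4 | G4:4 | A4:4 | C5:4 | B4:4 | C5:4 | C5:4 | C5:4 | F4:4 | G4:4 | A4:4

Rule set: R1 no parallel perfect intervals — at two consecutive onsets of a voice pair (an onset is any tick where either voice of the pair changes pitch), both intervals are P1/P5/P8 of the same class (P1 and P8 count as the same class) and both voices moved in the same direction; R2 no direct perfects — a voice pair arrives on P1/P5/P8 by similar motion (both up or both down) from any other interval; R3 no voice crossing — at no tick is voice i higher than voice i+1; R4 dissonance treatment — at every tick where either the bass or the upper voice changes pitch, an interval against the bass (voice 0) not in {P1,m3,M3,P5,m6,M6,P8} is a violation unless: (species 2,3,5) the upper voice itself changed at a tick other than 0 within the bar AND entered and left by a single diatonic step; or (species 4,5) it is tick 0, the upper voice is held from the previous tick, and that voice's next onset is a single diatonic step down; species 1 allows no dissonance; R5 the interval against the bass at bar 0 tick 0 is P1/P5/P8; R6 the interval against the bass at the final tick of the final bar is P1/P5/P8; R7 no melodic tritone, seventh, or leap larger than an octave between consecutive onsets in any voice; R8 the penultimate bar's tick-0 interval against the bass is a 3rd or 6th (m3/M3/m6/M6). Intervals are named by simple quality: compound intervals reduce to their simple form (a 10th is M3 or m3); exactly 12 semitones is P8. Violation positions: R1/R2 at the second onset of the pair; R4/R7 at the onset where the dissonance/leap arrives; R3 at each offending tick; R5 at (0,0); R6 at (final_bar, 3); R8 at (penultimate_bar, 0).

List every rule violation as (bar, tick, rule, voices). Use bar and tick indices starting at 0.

bar 0: v0=A3 v1=A4 downbeat P8
bar 1: v0=C4 v1=C5 downbeat P8
bar 2: v0=E4 v1=G4 downbeat m3
bar 3: v0=D4 v1=A4 downbeat P5
bar 4: v0=E4 v1=C5 downbeat m6
bar 5: v0=D4 v1=B4 downbeat M6
bar 6: v0=E4 v1=C5 downbeat m6
bar 7: v0=E4 v1=C5 downbeat m6
bar 8: v0=C4 v1=C5 downbeat P8
bar 9: v0=A3 v1=F4 downbeat m6
bar 10: v0=B3 v1=G4 downbeat m6
bar 11: v0=A3 v1=A4 downbeat P8
  -> R1 @ bar 1 tick 0 v(0, 1): A3/A4 P8 -> C4/C5 P8 similar

(1, 0, R1, (0, 1))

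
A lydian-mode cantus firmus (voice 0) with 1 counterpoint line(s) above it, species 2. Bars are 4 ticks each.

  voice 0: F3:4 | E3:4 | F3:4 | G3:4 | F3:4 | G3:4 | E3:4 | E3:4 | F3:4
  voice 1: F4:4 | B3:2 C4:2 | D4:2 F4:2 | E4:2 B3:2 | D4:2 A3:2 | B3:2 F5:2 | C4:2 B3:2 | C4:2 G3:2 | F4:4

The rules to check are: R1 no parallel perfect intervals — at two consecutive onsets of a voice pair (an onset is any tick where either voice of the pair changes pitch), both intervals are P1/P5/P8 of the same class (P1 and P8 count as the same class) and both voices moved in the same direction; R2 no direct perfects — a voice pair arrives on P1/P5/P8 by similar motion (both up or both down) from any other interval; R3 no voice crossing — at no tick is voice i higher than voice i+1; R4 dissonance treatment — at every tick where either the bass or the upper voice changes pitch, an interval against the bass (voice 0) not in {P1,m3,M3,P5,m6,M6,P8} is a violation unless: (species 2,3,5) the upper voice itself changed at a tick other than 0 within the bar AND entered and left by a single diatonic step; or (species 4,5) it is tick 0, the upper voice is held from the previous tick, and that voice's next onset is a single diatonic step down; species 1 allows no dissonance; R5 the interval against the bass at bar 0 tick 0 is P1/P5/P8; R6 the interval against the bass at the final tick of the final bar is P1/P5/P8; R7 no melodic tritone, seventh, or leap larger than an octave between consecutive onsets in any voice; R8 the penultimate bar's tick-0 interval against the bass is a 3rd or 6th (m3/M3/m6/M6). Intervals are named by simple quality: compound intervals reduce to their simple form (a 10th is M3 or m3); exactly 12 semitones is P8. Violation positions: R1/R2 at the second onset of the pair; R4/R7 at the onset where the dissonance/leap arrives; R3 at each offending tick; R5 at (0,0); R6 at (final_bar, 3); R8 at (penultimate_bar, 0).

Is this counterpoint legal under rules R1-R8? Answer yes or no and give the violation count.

bar 0: v0=F3 v1=F4 (P8)
bar 1: v0=E3 v1=B3 (P5)
bar 2: v0=F3 v1=D4 (M6)
bar 3: v0=G3 v1=E4 (M6)
bar 4: v0=F3 v1=D4 (M6)
bar 5: v0=G3 v1=B3 (M3)
bar 6: v0=E3 v1=C4 (m6)
bar 7: v0=E3 v1=C4 (m6)
bar 8: v0=F3 v1=F4 (P8)
  R2 @ bar1.0: F3/F4 P8 -> E3/B3 P5 similar
  R7 @ bar1.0: F4->B3 leap 6st
  R4 @ bar5.2: G3/F5 m7 untreated
  R7 @ bar5.2: B3->F5 leap 18st
  R7 @ bar6.0: F5->C4 leap 17st
  R2 @ bar8.0: E3/G3 m3 -> F3/F4 P8 similar
  R7 @ bar8.0: G3->F4 leap 10st

No (7 violations)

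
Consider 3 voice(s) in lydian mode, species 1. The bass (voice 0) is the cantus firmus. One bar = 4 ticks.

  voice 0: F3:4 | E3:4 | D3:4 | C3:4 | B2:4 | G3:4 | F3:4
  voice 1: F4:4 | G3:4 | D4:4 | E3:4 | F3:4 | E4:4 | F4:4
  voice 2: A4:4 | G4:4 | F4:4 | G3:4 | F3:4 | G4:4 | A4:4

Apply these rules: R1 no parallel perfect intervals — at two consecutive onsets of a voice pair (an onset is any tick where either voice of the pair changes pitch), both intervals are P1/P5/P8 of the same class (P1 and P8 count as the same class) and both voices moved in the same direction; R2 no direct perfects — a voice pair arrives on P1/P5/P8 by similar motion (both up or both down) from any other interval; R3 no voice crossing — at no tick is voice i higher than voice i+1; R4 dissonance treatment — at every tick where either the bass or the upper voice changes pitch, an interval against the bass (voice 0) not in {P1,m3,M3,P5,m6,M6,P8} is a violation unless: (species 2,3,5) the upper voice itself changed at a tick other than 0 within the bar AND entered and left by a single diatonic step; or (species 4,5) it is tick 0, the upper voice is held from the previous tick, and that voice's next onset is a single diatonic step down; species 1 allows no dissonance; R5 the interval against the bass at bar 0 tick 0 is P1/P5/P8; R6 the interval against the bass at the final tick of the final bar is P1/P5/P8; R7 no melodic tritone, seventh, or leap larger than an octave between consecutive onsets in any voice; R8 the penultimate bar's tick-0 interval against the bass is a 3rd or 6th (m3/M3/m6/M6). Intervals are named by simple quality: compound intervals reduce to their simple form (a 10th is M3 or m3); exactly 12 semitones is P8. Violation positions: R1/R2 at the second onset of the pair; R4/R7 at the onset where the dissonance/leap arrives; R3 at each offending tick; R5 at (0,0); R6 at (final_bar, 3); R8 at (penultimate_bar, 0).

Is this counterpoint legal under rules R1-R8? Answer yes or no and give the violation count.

No (13 violations)

bar 0: v0=F3 v1=F4 v2=A4 (M3)
bar 1: v0=E3 v1=G3 v2=G4 (m3)
bar 2: v0=D3 v1=D4 v2=F4 (m3)
bar 3: v0=C3 v1=E3 v2=G3 (P5)
bar 4: v0=B2 v1=F3 v2=F3 (TT)
bar 5: v0=G3 v1=E4 v2=G4 (P8)
bar 6: v0=F3 v1=F4 v2=A4 (M3)
  R5 @ bar0.0: opens on M3
  R2 @ bar1.0: F4/A4 M3 -> G3/G4 P8 similar
  R7 @ bar1.0: F4->G3 leap 10st
  R2 @ bar3.0: D3/F4 m3 -> C3/G3 P5 similar
  R7 @ bar3.0: D4->E3 leap 10st
  R7 @ bar3.0: F4->G3 leap 10st
  R4 @ bar4.0: B2/F3 TT untreated
  R4 @ bar4.0: B2/F3 TT untreated
  R2 @ bar5.0: B2/F3 TT -> G3/G4 P8 similar
  R7 @ bar5.0: F3->E4 leap 11st
  R7 @ bar5.0: F3->G4 leap 14st
  R8 @ bar5.0: penult P8 not 3rd/6th
  R6 @ bar6.3: closes on M3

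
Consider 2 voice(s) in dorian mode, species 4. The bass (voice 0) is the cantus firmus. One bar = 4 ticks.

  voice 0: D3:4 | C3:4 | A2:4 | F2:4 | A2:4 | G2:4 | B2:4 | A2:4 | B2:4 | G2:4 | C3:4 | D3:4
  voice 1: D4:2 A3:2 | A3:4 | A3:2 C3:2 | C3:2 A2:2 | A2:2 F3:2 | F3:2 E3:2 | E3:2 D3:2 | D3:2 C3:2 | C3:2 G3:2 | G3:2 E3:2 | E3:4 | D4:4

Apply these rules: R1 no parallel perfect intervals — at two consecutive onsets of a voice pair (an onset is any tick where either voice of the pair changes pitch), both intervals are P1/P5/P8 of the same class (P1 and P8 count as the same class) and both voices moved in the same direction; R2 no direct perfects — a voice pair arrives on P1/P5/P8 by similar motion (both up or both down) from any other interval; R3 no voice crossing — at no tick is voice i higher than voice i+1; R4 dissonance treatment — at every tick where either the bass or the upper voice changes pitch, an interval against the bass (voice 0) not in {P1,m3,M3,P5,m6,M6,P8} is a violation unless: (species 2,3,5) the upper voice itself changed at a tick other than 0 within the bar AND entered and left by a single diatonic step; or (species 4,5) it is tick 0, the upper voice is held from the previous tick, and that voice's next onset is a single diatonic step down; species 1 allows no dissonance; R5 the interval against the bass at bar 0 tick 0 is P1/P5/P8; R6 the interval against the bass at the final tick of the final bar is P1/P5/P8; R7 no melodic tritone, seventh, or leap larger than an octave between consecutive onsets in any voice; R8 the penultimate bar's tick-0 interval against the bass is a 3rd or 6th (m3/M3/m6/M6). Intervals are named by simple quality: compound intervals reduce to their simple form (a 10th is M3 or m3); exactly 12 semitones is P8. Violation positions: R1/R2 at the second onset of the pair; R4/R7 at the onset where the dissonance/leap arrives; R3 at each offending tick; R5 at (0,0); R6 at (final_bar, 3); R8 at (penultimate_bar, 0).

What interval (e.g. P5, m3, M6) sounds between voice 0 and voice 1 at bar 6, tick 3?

m3

voice 0=B2 voice 1=D3 -> m3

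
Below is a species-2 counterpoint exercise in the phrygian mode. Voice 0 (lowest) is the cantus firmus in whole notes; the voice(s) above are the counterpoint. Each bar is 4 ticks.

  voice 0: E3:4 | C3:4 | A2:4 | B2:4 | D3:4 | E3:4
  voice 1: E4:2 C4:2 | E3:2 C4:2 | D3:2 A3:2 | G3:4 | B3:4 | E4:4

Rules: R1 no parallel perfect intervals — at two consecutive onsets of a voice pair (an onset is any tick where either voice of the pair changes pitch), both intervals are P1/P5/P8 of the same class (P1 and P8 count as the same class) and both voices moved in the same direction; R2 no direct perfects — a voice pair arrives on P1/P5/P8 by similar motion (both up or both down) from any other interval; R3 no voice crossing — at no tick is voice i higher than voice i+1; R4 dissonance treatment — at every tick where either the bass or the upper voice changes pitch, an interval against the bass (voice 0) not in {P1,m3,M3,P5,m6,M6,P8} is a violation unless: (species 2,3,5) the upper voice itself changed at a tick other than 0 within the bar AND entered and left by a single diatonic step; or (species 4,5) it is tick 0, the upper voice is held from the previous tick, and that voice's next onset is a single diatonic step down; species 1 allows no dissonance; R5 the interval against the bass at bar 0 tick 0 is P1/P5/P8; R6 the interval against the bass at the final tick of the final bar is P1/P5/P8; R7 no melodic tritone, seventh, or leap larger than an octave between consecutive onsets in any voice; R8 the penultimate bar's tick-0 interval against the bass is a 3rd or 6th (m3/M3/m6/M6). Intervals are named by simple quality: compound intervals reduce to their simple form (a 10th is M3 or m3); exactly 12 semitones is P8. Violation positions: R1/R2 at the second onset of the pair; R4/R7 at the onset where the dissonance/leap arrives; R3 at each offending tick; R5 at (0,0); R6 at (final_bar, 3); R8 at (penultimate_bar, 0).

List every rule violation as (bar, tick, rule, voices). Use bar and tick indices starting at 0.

(2, 0, R4, (0, 1))
(2, 0, R7, (1,))
(5, 0, R2, (0, 1))

bar 0: v0=E3 v1=E4 downbeat P8
bar 1: v0=C3 v1=E3 downbeat M3
bar 2: v0=A2 v1=D3 downbeat P4
bar 3: v0=B2 v1=G3 downbeat m6
bar 4: v0=D3 v1=B3 downbeat M6
bar 5: v0=E3 v1=E4 downbeat P8
  -> R4 @ bar 2 tick 0 v(0, 1): A2/D3 P4 untreated
  -> R7 @ bar 2 tick 0 v(1,): C4->D3 leap 10st
  -> R2 @ bar 5 tick 0 v(0, 1): D3/B3 M6 -> E3/E4 P8 similar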